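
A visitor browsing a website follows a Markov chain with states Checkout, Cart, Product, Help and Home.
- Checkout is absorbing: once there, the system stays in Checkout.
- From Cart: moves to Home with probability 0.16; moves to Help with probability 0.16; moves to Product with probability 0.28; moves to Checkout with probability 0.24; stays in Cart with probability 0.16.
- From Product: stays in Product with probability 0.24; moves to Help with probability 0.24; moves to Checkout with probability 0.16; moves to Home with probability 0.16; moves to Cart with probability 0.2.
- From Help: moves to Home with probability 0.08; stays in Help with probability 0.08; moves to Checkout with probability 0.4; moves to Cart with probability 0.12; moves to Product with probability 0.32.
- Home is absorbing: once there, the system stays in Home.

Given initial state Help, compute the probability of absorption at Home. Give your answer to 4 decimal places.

Let h(s) be the probability of absorption at Home starting from transient state s. Then h(Home) = 1 and h(Checkout) = 0. By first-step analysis:
h(Cart) = 0.24·0 + 0.16·h(Cart) + 0.28·h(Product) + 0.16·h(Help) + 0.16·1
h(Product) = 0.16·0 + 0.2·h(Cart) + 0.24·h(Product) + 0.24·h(Help) + 0.16·1
h(Help) = 0.4·0 + 0.12·h(Cart) + 0.32·h(Product) + 0.08·h(Help) + 0.08·1
Solving: h(Cart) = 0.3743, h(Product) = 0.3953, h(Help) = 0.2733.
Starting from Help, the probability is 0.2733.

0.2733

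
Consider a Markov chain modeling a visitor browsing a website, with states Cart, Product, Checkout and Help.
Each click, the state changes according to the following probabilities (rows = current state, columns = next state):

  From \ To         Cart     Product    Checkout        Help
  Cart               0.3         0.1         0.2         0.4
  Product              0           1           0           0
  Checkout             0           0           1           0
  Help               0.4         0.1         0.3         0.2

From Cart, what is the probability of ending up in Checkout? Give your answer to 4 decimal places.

0.7000

Let h(s) be the probability of absorption at Checkout starting from transient state s. Then h(Checkout) = 1 and h(Product) = 0. By first-step analysis:
h(Cart) = 0.3·h(Cart) + 0.1·0 + 0.2·1 + 0.4·h(Help)
h(Help) = 0.4·h(Cart) + 0.1·0 + 0.3·1 + 0.2·h(Help)
Solving: h(Cart) = 0.7000, h(Help) = 0.7250.
Starting from Cart, the probability is 0.7000.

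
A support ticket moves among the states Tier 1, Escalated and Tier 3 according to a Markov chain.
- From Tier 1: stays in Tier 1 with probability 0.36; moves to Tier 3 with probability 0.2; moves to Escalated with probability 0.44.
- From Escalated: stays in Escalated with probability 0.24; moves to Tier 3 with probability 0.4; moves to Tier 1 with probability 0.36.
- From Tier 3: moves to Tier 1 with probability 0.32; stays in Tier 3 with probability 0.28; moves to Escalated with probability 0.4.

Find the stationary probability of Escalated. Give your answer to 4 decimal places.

0.3568

Let the stationary distribution be π with π = πP and π_1 + π_2 + π_3 = 1.
π_1 = 0.36·π_1 + 0.36·π_2 + 0.32·π_3
π_2 = 0.44·π_1 + 0.24·π_2 + 0.4·π_3
Solving with the normalization constraint gives π = (0.3482, 0.3568, 0.2950).
So the stationary probability of Escalated is 0.3568.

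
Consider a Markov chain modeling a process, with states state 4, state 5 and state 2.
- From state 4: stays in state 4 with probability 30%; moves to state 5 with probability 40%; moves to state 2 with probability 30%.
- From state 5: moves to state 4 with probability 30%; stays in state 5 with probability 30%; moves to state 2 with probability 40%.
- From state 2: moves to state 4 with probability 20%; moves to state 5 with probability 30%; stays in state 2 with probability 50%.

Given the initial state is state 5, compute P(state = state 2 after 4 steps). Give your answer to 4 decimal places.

Propagate the distribution vector 4 steps from state 5.
After 0 steps: (0.0000, 1.0000, 0.0000)
After 1 step: (0.3000, 0.3000, 0.4000)
After 2 steps: (0.2600, 0.3300, 0.4100)
After 3 steps: (0.2590, 0.3260, 0.4150)
After 4 steps: (0.2585, 0.3259, 0.4156)
P(in state 2 after 4 steps) = 0.4156

0.4156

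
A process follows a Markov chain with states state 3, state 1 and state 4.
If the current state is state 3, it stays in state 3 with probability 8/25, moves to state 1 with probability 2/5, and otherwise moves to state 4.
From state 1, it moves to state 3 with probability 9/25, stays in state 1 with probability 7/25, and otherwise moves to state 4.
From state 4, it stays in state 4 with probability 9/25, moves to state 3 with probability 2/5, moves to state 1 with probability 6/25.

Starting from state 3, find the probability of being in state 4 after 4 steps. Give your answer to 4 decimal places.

Propagate the distribution vector 4 steps from state 3.
After 0 steps: (1.0000, 0.0000, 0.0000)
After 1 step: (0.3200, 0.4000, 0.2800)
After 2 steps: (0.3584, 0.3072, 0.3344)
After 3 steps: (0.3590, 0.3096, 0.3313)
After 4 steps: (0.3589, 0.3098, 0.3313)
P(in state 4 after 4 steps) = 0.3313

0.3313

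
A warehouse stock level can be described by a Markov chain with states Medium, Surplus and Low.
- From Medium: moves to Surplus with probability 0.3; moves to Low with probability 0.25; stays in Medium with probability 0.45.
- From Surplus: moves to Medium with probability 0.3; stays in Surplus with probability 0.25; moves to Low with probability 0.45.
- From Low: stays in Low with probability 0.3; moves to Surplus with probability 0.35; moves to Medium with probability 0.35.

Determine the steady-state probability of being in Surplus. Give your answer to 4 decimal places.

0.3013

Let the stationary distribution be π with π = πP and π_1 + π_2 + π_3 = 1.
π_1 = 0.45·π_1 + 0.3·π_2 + 0.35·π_3
π_2 = 0.3·π_1 + 0.25·π_2 + 0.35·π_3
Solving with the normalization constraint gives π = (0.3722, 0.3013, 0.3266).
So the stationary probability of Surplus is 0.3013.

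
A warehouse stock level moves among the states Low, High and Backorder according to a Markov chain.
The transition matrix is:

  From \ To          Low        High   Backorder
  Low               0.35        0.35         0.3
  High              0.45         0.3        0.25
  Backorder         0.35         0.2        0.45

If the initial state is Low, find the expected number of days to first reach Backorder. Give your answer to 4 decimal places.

Let t(s) be the expected number of days to first reach Backorder from state s, with t(Backorder) = 0. Conditioning on the first day:
t(Low) = 1 + 0.35·t(Low) + 0.35·t(High)
t(High) = 1 + 0.45·t(Low) + 0.3·t(High)
Solving: t(Low) = 3.5294, t(High) = 3.6975.
Expected days from Low to Backorder: 3.5294.

3.5294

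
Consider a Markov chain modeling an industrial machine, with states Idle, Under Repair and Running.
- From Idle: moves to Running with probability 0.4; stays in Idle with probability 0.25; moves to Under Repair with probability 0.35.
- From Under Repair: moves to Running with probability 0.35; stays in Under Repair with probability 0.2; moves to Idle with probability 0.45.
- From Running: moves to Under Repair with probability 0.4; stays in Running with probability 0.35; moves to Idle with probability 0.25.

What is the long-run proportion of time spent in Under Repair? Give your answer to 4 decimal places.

0.3202

Let the stationary distribution be π with π = πP and π_1 + π_2 + π_3 = 1.
π_1 = 0.25·π_1 + 0.45·π_2 + 0.25·π_3
π_2 = 0.35·π_1 + 0.2·π_2 + 0.4·π_3
Solving with the normalization constraint gives π = (0.3140, 0.3202, 0.3657).
So the stationary probability of Under Repair is 0.3202.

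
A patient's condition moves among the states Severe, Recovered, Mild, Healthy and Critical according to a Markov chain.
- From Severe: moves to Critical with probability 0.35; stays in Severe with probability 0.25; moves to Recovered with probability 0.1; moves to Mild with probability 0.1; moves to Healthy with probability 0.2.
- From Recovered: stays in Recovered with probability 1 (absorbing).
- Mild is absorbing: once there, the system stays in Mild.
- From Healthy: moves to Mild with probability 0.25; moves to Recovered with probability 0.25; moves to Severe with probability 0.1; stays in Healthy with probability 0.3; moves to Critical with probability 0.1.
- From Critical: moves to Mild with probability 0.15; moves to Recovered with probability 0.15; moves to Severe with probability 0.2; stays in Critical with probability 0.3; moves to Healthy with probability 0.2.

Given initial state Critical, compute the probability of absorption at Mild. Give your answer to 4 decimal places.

Let h(s) be the probability of absorption at Mild starting from transient state s. Then h(Mild) = 1 and h(Recovered) = 0. By first-step analysis:
h(Severe) = 0.25·h(Severe) + 0.1·0 + 0.1·1 + 0.2·h(Healthy) + 0.35·h(Critical)
h(Healthy) = 0.1·h(Severe) + 0.25·0 + 0.25·1 + 0.3·h(Healthy) + 0.1·h(Critical)
h(Critical) = 0.2·h(Severe) + 0.15·0 + 0.15·1 + 0.2·h(Healthy) + 0.3·h(Critical)
Solving: h(Severe) = 0.5000, h(Healthy) = 0.5000, h(Critical) = 0.5000.
Starting from Critical, the probability is 0.5000.

0.5000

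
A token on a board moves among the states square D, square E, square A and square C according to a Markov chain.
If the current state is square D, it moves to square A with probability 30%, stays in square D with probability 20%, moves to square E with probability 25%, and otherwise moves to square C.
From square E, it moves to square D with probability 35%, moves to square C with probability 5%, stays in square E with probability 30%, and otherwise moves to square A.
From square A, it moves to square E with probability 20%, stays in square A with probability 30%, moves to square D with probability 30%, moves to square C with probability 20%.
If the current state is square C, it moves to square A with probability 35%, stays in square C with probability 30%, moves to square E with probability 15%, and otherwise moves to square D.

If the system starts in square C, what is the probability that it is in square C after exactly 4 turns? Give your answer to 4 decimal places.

Propagate the distribution vector 4 turns from square C.
After 0 turns: (0.0000, 0.0000, 0.0000, 1.0000)
After 1 turn: (0.2000, 0.1500, 0.3500, 0.3000)
After 2 turns: (0.2575, 0.2100, 0.3150, 0.2175)
After 3 turns: (0.2630, 0.2230, 0.3109, 0.2031)
After 4 turns: (0.2645, 0.2253, 0.3102, 0.2000)
P(in square C after 4 turns) = 0.2000

0.2000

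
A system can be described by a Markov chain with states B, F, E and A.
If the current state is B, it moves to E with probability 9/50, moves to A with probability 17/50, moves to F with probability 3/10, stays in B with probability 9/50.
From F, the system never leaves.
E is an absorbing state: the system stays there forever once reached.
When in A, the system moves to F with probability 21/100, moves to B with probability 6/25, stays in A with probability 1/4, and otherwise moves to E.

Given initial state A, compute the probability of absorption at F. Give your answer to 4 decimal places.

0.4578

Let h(s) be the probability of absorption at F starting from transient state s. Then h(F) = 1 and h(E) = 0. By first-step analysis:
h(B) = 0.18·h(B) + 0.3·1 + 0.18·0 + 0.34·h(A)
h(A) = 0.24·h(B) + 0.21·1 + 0.3·0 + 0.25·h(A)
Solving: h(B) = 0.5557, h(A) = 0.4578.
Starting from A, the probability is 0.4578.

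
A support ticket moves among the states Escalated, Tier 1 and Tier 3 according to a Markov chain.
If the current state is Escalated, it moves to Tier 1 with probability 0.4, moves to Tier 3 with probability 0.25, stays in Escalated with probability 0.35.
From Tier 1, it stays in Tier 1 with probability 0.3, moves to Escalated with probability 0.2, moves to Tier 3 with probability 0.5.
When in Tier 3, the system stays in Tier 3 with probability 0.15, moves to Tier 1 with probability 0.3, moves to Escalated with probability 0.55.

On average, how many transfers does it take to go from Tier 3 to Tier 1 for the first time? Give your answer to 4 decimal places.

2.8916

Let t(s) be the expected number of transfers to first reach Tier 1 from state s, with t(Tier 1) = 0. Conditioning on the first transfer:
t(Escalated) = 1 + 0.35·t(Escalated) + 0.25·t(Tier 3)
t(Tier 3) = 1 + 0.55·t(Escalated) + 0.15·t(Tier 3)
Solving: t(Escalated) = 2.6506, t(Tier 3) = 2.8916.
Expected transfers from Tier 3 to Tier 1: 2.8916.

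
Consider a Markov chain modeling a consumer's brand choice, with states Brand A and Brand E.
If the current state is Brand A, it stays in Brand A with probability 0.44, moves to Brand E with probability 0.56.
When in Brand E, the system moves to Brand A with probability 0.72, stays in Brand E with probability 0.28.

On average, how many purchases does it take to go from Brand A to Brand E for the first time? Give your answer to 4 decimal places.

1.7857

Let t(s) be the expected number of purchases to first reach Brand E from state s, with t(Brand E) = 0. Conditioning on the first purchase:
t(Brand A) = 1 + 0.44·t(Brand A)
Solving: t(Brand A) = 1.7857.
Expected purchases from Brand A to Brand E: 1.7857.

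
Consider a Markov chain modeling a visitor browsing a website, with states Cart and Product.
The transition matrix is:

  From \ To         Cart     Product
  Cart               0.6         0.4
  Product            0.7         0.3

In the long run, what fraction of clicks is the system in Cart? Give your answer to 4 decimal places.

0.6364

Let the stationary distribution be π with π = πP and π_1 + π_2 = 1.
π_1 = 0.6·π_1 + 0.7·π_2
Solving with the normalization constraint gives π = (0.6364, 0.3636).
So the stationary probability of Cart is 0.6364.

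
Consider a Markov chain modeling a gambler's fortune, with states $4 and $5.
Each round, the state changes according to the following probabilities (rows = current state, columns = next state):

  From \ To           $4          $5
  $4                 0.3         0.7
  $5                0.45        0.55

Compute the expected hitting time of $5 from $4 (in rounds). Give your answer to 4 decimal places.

1.4286

Let t(s) be the expected number of rounds to first reach $5 from state s, with t($5) = 0. Conditioning on the first round:
t($4) = 1 + 0.3·t($4)
Solving: t($4) = 1.4286.
Expected rounds from $4 to $5: 1.4286.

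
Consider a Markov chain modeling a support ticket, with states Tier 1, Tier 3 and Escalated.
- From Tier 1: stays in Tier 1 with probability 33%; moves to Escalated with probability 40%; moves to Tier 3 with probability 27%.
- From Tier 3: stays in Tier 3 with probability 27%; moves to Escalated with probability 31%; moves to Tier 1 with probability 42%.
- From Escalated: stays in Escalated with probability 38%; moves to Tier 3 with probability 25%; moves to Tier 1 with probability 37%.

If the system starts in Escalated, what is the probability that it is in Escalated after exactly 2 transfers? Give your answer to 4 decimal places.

0.3699

Sum over the intermediate state after 1 transfer:
P = P(Escalated→Tier 1)·P(Tier 1→Escalated) + P(Escalated→Tier 3)·P(Tier 3→Escalated) + P(Escalated→Escalated)·P(Escalated→Escalated)
  = 0.37×0.4 + 0.25×0.31 + 0.38×0.38
  = 0.1480 + 0.0775 + 0.1444 = 0.3699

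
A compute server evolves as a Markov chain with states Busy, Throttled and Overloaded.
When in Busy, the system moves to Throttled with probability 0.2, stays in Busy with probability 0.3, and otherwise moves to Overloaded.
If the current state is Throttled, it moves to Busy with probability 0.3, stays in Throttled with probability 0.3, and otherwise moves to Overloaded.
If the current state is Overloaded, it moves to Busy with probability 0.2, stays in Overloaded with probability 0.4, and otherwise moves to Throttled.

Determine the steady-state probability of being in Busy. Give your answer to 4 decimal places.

0.2574

Let the stationary distribution be π with π = πP and π_1 + π_2 + π_3 = 1.
π_1 = 0.3·π_1 + 0.3·π_2 + 0.2·π_3
π_2 = 0.2·π_1 + 0.3·π_2 + 0.4·π_3
Solving with the normalization constraint gives π = (0.2574, 0.3168, 0.4257).
So the stationary probability of Busy is 0.2574.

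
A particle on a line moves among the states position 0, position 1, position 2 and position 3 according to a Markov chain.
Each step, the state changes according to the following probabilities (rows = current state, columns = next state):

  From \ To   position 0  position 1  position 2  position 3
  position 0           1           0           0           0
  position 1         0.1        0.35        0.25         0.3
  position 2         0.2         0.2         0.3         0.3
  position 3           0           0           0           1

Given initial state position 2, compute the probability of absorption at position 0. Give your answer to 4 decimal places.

0.3704

Let h(s) be the probability of absorption at position 0 starting from transient state s. Then h(position 0) = 1 and h(position 3) = 0. By first-step analysis:
h(position 1) = 0.1·1 + 0.35·h(position 1) + 0.25·h(position 2) + 0.3·0
h(position 2) = 0.2·1 + 0.2·h(position 1) + 0.3·h(position 2) + 0.3·0
Solving: h(position 1) = 0.2963, h(position 2) = 0.3704.
Starting from position 2, the probability is 0.3704.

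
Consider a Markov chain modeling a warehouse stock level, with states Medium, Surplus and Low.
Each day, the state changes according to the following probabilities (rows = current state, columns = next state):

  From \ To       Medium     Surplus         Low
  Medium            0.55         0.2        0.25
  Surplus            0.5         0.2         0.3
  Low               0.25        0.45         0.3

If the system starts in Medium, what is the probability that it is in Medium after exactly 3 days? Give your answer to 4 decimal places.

Propagate the distribution vector 3 days from Medium.
After 0 days: (1.0000, 0.0000, 0.0000)
After 1 day: (0.5500, 0.2000, 0.2500)
After 2 days: (0.4650, 0.2625, 0.2725)
After 3 days: (0.4551, 0.2681, 0.2768)
P(in Medium after 3 days) = 0.4551

0.4551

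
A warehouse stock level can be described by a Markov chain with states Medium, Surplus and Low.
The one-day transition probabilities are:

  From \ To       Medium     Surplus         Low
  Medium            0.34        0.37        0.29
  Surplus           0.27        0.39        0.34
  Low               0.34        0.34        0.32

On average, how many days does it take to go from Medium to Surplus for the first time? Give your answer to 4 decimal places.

2.7698

Let t(s) be the expected number of days to first reach Surplus from state s, with t(Surplus) = 0. Conditioning on the first day:
t(Medium) = 1 + 0.34·t(Medium) + 0.29·t(Low)
t(Low) = 1 + 0.34·t(Medium) + 0.32·t(Low)
Solving: t(Medium) = 2.7698, t(Low) = 2.8555.
Expected days from Medium to Surplus: 2.7698.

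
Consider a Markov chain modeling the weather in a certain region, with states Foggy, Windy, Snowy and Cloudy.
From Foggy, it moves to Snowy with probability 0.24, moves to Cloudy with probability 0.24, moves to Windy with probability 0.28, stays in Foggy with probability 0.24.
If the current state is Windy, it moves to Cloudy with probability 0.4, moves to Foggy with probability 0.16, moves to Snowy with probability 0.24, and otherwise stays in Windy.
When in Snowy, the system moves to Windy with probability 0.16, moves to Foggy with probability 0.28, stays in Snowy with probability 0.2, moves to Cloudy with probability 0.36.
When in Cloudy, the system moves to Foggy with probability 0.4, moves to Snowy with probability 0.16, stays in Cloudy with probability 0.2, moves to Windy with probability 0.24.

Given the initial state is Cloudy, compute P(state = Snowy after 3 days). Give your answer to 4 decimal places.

0.2081

Propagate the distribution vector 3 days from Cloudy.
After 0 days: (0.0000, 0.0000, 0.0000, 1.0000)
After 1 day: (0.4000, 0.2400, 0.1600, 0.2000)
After 2 days: (0.2592, 0.2336, 0.2176, 0.2896)
After 3 days: (0.2764, 0.2236, 0.2081, 0.2919)
P(in Snowy after 3 days) = 0.2081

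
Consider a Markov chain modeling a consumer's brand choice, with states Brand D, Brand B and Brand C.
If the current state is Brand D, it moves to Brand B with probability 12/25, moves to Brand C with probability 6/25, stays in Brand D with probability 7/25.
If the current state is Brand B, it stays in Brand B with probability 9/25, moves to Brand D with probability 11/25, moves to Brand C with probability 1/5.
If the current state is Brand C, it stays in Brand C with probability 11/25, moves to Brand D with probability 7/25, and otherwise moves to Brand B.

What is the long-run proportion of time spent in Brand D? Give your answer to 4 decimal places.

Let the stationary distribution be π with π = πP and π_1 + π_2 + π_3 = 1.
π_1 = 0.28·π_1 + 0.44·π_2 + 0.28·π_3
π_2 = 0.48·π_1 + 0.36·π_2 + 0.28·π_3
Solving with the normalization constraint gives π = (0.3405, 0.3784, 0.2811).
So the stationary probability of Brand D is 0.3405.

0.3405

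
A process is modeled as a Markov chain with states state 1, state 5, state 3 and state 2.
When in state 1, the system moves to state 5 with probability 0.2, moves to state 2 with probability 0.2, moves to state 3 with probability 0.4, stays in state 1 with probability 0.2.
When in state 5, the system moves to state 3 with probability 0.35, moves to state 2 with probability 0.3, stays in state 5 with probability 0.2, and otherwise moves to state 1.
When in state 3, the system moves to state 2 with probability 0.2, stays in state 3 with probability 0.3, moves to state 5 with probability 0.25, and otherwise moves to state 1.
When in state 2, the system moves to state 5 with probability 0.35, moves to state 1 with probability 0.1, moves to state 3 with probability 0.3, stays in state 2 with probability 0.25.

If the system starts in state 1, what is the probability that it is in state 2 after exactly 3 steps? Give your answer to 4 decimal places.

Propagate the distribution vector 3 steps from state 1.
After 0 steps: (1.0000, 0.0000, 0.0000, 0.0000)
After 1 step: (0.2000, 0.2000, 0.4000, 0.2000)
After 2 steps: (0.1900, 0.2500, 0.3300, 0.2300)
After 3 steps: (0.1810, 0.2510, 0.3315, 0.2365)
P(in state 2 after 3 steps) = 0.2365

0.2365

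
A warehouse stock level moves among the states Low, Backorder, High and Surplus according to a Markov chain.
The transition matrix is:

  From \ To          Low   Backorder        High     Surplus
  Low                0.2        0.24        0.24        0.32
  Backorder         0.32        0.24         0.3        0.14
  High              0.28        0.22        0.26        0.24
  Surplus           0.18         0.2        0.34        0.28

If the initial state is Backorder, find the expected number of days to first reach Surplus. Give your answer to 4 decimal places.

Let t(s) be the expected number of days to first reach Surplus from state s, with t(Surplus) = 0. Conditioning on the first day:
t(Low) = 1 + 0.2·t(Low) + 0.24·t(Backorder) + 0.24·t(High)
t(Backorder) = 1 + 0.32·t(Low) + 0.24·t(Backorder) + 0.3·t(High)
t(High) = 1 + 0.28·t(Low) + 0.22·t(Backorder) + 0.26·t(High)
Solving: t(Low) = 3.8912, t(Backorder) = 4.6098, t(High) = 4.1942.
Expected days from Backorder to Surplus: 4.6098.

4.6098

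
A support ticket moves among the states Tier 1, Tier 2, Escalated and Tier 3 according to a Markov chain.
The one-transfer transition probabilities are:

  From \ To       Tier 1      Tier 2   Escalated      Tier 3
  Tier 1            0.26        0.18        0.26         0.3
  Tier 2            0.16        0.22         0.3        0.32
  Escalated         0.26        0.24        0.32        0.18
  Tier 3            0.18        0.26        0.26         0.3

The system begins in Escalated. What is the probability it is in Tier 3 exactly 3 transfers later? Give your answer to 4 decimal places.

0.2698

Propagate the distribution vector 3 transfers from Escalated.
After 0 transfers: (0.0000, 0.0000, 1.0000, 0.0000)
After 1 transfer: (0.2600, 0.2400, 0.3200, 0.1800)
After 2 transfers: (0.2216, 0.2232, 0.2888, 0.2664)
After 3 transfers: (0.2164, 0.2276, 0.2863, 0.2698)
P(in Tier 3 after 3 transfers) = 0.2698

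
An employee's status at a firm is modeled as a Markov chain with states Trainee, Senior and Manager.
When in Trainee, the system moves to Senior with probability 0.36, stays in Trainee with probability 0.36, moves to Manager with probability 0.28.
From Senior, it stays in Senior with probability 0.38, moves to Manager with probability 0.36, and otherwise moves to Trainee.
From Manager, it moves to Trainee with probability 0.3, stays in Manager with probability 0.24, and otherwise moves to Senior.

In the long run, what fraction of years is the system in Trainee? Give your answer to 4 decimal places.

Let the stationary distribution be π with π = πP and π_1 + π_2 + π_3 = 1.
π_1 = 0.36·π_1 + 0.26·π_2 + 0.3·π_3
π_2 = 0.36·π_1 + 0.38·π_2 + 0.46·π_3
Solving with the normalization constraint gives π = (0.3022, 0.3979, 0.2998).
So the stationary probability of Trainee is 0.3022.

0.3022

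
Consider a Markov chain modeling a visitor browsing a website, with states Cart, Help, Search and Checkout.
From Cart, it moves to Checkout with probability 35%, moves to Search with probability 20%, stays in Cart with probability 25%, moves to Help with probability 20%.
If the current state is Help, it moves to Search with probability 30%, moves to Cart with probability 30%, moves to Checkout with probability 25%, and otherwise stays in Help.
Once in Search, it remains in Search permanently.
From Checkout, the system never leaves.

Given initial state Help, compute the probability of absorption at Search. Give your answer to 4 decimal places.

Let h(s) be the probability of absorption at Search starting from transient state s. Then h(Search) = 1 and h(Checkout) = 0. By first-step analysis:
h(Cart) = 0.25·h(Cart) + 0.2·h(Help) + 0.2·1 + 0.35·0
h(Help) = 0.3·h(Cart) + 0.15·h(Help) + 0.3·1 + 0.25·0
Solving: h(Cart) = 0.3983, h(Help) = 0.4935.
Starting from Help, the probability is 0.4935.

0.4935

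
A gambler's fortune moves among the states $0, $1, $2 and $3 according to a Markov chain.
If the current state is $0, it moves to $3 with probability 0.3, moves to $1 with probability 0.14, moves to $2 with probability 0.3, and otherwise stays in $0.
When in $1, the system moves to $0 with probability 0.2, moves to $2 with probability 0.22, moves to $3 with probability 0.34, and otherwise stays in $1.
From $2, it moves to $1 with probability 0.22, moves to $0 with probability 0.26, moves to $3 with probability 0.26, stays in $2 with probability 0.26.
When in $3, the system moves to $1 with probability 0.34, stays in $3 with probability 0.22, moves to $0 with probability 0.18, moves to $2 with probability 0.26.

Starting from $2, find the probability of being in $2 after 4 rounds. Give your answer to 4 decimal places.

0.2594

Propagate the distribution vector 4 rounds from $2.
After 0 rounds: (0.0000, 0.0000, 1.0000, 0.0000)
After 1 round: (0.2600, 0.2200, 0.2600, 0.2600)
After 2 rounds: (0.2260, 0.2348, 0.2616, 0.2776)
After 3 rounds: (0.2237, 0.2399, 0.2596, 0.2767)
After 4 rounds: (0.2235, 0.2401, 0.2594, 0.2771)
P(in $2 after 4 rounds) = 0.2594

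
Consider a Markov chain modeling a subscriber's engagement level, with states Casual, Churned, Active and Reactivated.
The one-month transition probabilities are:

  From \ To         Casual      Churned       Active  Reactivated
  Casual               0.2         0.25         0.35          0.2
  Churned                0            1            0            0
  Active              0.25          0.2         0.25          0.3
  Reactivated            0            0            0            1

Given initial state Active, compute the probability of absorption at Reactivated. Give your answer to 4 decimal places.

Let h(s) be the probability of absorption at Reactivated starting from transient state s. Then h(Reactivated) = 1 and h(Churned) = 0. By first-step analysis:
h(Casual) = 0.2·h(Casual) + 0.25·0 + 0.35·h(Active) + 0.2·1
h(Active) = 0.25·h(Casual) + 0.2·0 + 0.25·h(Active) + 0.3·1
Solving: h(Casual) = 0.4976, h(Active) = 0.5659.
Starting from Active, the probability is 0.5659.

0.5659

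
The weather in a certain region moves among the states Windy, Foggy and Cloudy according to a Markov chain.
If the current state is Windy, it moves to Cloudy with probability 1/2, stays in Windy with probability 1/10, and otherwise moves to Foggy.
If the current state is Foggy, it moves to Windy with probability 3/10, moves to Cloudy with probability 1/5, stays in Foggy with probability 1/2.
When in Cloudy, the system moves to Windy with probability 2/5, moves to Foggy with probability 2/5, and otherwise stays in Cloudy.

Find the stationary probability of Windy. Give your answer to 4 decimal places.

0.2735

Let the stationary distribution be π with π = πP and π_1 + π_2 + π_3 = 1.
π_1 = 0.1·π_1 + 0.3·π_2 + 0.4·π_3
π_2 = 0.4·π_1 + 0.5·π_2 + 0.4·π_3
Solving with the normalization constraint gives π = (0.2735, 0.4444, 0.2821).
So the stationary probability of Windy is 0.2735.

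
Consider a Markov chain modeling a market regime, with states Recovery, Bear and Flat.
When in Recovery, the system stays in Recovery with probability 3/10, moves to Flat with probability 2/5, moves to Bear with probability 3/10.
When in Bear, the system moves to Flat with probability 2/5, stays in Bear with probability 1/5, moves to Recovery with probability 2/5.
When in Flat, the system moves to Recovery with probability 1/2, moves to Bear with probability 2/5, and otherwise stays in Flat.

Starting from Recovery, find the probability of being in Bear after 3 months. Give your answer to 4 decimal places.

0.2970

Propagate the distribution vector 3 months from Recovery.
After 0 months: (1.0000, 0.0000, 0.0000)
After 1 month: (0.3000, 0.3000, 0.4000)
After 2 months: (0.4100, 0.3100, 0.2800)
After 3 months: (0.3870, 0.2970, 0.3160)
P(in Bear after 3 months) = 0.2970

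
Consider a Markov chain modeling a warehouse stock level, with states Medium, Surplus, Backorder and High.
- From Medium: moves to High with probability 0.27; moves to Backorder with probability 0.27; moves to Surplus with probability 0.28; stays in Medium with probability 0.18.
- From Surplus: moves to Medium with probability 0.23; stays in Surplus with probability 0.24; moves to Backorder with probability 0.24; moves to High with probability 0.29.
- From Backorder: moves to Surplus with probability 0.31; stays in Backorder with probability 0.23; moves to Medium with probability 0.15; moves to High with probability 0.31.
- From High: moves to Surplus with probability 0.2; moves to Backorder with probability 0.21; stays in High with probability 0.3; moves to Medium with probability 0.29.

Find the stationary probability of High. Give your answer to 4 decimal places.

0.2933

Let the stationary distribution be π with π = πP and π_1 + π_2 + π_3 + π_4 = 1.
π_1 = 0.18·π_1 + 0.23·π_2 + 0.15·π_3 + 0.29·π_4
π_2 = 0.28·π_1 + 0.24·π_2 + 0.31·π_3 + 0.2·π_4
π_3 = 0.27·π_1 + 0.24·π_2 + 0.23·π_3 + 0.21·π_4
Solving with the normalization constraint gives π = (0.2179, 0.2535, 0.2354, 0.2933).
So the stationary probability of High is 0.2933.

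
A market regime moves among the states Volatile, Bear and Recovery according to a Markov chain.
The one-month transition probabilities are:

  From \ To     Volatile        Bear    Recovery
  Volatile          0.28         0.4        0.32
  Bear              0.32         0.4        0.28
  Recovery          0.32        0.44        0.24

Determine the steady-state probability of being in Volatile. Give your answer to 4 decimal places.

0.3077

Let the stationary distribution be π with π = πP and π_1 + π_2 + π_3 = 1.
π_1 = 0.28·π_1 + 0.32·π_2 + 0.32·π_3
π_2 = 0.4·π_1 + 0.4·π_2 + 0.44·π_3
Solving with the normalization constraint gives π = (0.3077, 0.4112, 0.2811).
So the stationary probability of Volatile is 0.3077.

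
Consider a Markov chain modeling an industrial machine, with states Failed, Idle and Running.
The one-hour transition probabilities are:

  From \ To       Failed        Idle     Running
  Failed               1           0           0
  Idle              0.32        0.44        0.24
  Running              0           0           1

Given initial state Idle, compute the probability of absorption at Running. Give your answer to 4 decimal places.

0.4286

Let h(s) be the probability of absorption at Running starting from transient state s. Then h(Running) = 1 and h(Failed) = 0. By first-step analysis:
h(Idle) = 0.32·0 + 0.44·h(Idle) + 0.24·1
Solving: h(Idle) = 0.4286.
Starting from Idle, the probability is 0.4286.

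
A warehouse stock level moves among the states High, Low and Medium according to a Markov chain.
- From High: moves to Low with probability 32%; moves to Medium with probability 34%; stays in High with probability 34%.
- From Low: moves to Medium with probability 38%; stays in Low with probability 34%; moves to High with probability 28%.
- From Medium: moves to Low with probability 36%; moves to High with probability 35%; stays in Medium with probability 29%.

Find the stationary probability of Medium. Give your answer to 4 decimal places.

Let the stationary distribution be π with π = πP and π_1 + π_2 + π_3 = 1.
π_1 = 0.34·π_1 + 0.28·π_2 + 0.35·π_3
π_2 = 0.32·π_1 + 0.34·π_2 + 0.36·π_3
Solving with the normalization constraint gives π = (0.3230, 0.3403, 0.3368).
So the stationary probability of Medium is 0.3368.

0.3368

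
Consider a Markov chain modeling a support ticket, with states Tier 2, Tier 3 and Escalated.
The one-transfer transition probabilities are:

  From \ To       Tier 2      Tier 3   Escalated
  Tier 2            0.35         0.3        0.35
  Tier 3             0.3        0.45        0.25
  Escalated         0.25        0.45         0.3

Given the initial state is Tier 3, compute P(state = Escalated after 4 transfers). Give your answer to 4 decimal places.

0.2948

Propagate the distribution vector 4 transfers from Tier 3.
After 0 transfers: (0.0000, 1.0000, 0.0000)
After 1 transfer: (0.3000, 0.4500, 0.2500)
After 2 transfers: (0.3025, 0.4050, 0.2925)
After 3 transfers: (0.3005, 0.4046, 0.2949)
After 4 transfers: (0.3003, 0.4049, 0.2948)
P(in Escalated after 4 transfers) = 0.2948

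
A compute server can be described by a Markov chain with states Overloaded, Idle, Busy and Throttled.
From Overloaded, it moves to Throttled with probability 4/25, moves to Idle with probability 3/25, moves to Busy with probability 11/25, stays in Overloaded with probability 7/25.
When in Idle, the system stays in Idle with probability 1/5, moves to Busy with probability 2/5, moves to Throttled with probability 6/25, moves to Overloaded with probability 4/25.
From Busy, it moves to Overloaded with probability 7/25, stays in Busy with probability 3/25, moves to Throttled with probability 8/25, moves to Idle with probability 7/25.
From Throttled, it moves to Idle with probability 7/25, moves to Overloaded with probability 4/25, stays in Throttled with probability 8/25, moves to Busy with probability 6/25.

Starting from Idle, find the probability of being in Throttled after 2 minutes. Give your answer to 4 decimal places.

0.2784

Propagate the distribution vector 2 minutes from Idle.
After 0 minutes: (0.0000, 1.0000, 0.0000, 0.0000)
After 1 minute: (0.1600, 0.2000, 0.4000, 0.2400)
After 2 minutes: (0.2272, 0.2384, 0.2560, 0.2784)
P(in Throttled after 2 minutes) = 0.2784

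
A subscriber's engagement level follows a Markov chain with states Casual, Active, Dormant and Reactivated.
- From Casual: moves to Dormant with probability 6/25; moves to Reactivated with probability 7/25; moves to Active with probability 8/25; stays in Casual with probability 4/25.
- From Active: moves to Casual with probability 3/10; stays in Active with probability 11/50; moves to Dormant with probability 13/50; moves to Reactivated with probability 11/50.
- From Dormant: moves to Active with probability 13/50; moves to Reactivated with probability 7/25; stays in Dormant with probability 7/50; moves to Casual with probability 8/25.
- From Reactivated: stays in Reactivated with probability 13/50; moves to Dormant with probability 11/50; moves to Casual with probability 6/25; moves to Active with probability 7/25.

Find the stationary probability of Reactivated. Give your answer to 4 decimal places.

0.2587

Let the stationary distribution be π with π = πP and π_1 + π_2 + π_3 + π_4 = 1.
π_1 = 0.16·π_1 + 0.3·π_2 + 0.32·π_3 + 0.24·π_4
π_2 = 0.32·π_1 + 0.22·π_2 + 0.26·π_3 + 0.28·π_4
π_3 = 0.24·π_1 + 0.26·π_2 + 0.14·π_3 + 0.22·π_4
Solving with the normalization constraint gives π = (0.2534, 0.2696, 0.2184, 0.2587).
So the stationary probability of Reactivated is 0.2587.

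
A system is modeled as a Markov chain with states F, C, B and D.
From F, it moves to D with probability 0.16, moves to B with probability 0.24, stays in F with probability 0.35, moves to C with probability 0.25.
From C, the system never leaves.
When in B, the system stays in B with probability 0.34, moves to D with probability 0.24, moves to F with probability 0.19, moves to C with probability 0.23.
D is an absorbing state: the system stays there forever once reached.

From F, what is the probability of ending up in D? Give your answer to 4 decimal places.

Let h(s) be the probability of absorption at D starting from transient state s. Then h(D) = 1 and h(C) = 0. By first-step analysis:
h(F) = 0.35·h(F) + 0.25·0 + 0.24·h(B) + 0.16·1
h(B) = 0.19·h(F) + 0.23·0 + 0.34·h(B) + 0.24·1
Solving: h(F) = 0.4257, h(B) = 0.4862.
Starting from F, the probability is 0.4257.

0.4257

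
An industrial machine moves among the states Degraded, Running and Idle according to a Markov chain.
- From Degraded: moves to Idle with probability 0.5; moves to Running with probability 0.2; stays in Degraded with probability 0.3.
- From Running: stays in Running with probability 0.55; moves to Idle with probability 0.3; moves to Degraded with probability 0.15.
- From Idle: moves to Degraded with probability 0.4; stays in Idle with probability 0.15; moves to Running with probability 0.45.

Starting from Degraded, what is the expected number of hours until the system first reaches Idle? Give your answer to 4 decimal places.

Let t(s) be the expected number of hours to first reach Idle from state s, with t(Idle) = 0. Conditioning on the first hour:
t(Degraded) = 1 + 0.3·t(Degraded) + 0.2·t(Running)
t(Running) = 1 + 0.15·t(Degraded) + 0.55·t(Running)
Solving: t(Degraded) = 2.2807, t(Running) = 2.9825.
Expected hours from Degraded to Idle: 2.2807.

2.2807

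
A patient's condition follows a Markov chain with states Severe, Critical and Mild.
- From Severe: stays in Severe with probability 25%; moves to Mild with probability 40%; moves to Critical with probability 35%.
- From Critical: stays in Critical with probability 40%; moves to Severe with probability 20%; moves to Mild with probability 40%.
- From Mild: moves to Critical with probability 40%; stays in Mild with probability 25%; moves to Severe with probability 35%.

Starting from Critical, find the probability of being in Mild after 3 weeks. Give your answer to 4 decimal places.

0.3490

Propagate the distribution vector 3 weeks from Critical.
After 0 weeks: (0.0000, 1.0000, 0.0000)
After 1 week: (0.2000, 0.4000, 0.4000)
After 2 weeks: (0.2700, 0.3900, 0.3400)
After 3 weeks: (0.2645, 0.3865, 0.3490)
P(in Mild after 3 weeks) = 0.3490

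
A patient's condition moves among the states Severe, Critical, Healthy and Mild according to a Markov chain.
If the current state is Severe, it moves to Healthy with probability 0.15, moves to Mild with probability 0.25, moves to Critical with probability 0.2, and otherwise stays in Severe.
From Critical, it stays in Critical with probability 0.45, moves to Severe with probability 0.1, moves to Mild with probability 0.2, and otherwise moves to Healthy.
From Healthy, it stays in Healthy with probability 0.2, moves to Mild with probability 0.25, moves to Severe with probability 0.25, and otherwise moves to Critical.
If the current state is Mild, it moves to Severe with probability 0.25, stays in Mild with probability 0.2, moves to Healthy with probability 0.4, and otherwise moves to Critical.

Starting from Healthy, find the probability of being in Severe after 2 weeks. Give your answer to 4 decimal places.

0.2425

Propagate the distribution vector 2 weeks from Healthy.
After 0 weeks: (0.0000, 0.0000, 1.0000, 0.0000)
After 1 week: (0.2500, 0.3000, 0.2000, 0.2500)
After 2 weeks: (0.2425, 0.2825, 0.2525, 0.2225)
P(in Severe after 2 weeks) = 0.2425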